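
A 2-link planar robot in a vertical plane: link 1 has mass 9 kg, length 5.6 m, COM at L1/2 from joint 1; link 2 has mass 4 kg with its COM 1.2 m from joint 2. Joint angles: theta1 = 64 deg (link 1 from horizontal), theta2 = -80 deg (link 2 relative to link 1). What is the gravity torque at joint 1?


Horizontal distance from joint 1 to link-1 COM:
  x_c1 = (L1/2)*cos(t1) = 2.8 * 0.4384 = 1.2274 m
Horizontal distance from joint 1 to link-2 COM:
  x_c2 = L1*cos(t1) + Lc2*cos(t1+t2)
       = 5.6*0.4384 + 1.2*0.9613 = 3.6084 m
tau1 = m1*g*x_c1 + m2*g*x_c2
     = 9*9.81*1.2274 + 4*9.81*3.6084
     = 108.3706 + 141.5933
     = 249.9639 Nm


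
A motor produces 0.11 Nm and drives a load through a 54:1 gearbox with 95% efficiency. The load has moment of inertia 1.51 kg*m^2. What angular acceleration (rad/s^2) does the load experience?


tau_out = tau_motor * N * eta
= 0.11 * 54 * 0.95 = 5.643 Nm
alpha = tau_out / I = 5.643 / 1.51
= 3.7371 rad/s^2


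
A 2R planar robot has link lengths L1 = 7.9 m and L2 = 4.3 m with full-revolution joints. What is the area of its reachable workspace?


r_max = L1 + L2 = 12.2 m
r_min = |L1 - L2| = 3.6 m
Area = pi*(r_max^2 - r_min^2)
= pi*(148.84 - 12.96)
= pi * 135.88
= 426.8796 m^2


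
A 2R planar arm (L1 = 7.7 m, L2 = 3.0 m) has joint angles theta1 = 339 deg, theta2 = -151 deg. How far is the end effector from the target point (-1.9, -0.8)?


End effector via forward kinematics:
x = L1*cos(t1) + L2*cos(t1+t2) = 4.2178
y = L1*sin(t1) + L2*sin(t1+t2) = -3.177
Distance to target:
d = sqrt((-1.9 - 4.2178)^2 + (-0.8 - -3.177)^2)
= sqrt(37.427 + 5.6499)
= 6.5633 m


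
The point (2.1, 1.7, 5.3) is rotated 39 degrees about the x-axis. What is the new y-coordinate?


Rotation about x-axis: y' = y*cos(theta) - z*sin(theta)
= 1.7 * 0.7771 - 5.3 * 0.6293
= -2.0142


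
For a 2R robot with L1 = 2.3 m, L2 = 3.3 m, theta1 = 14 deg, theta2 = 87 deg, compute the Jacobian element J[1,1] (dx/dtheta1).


J[1,1] = -L1*sin(t1) - L2*sin(t1+t2)
= -2.3*sin(14) - 3.3*sin(101)
= -3.7958


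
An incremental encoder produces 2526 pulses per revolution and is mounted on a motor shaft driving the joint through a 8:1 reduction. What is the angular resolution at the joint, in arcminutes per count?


counts per rev = 2526
effective counts at joint = 2526 * 8 = 20208
resolution = 360*60 / 20208
= 1.0689 arcmin/count


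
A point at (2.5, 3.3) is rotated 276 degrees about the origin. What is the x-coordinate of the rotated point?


x' = x*cos(theta) - y*sin(theta)
cos(276 deg) = 0.1045, sin(276 deg) = -0.9945
x' = 2.5 * 0.1045 - 3.3 * -0.9945
= 0.2613 - -3.2819
= 3.5432


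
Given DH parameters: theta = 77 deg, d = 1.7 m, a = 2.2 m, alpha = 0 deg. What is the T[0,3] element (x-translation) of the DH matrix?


T[0,3] = a * cos(theta)
= 2.2 * cos(77 deg)
= 2.2 * 0.225
= 0.4949


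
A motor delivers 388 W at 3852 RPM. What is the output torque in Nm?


omega = 3852 * 2*pi/60 = 403.3805 rad/s
tau = P / omega = 388 / 403.3805
= 0.9619 Nm


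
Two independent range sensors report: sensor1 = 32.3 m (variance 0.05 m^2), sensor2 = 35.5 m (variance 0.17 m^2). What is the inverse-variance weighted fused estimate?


w1 = (1/var1) / (1/var1 + 1/var2)
   = 20.0 / (20.0 + 5.8824) = 0.7727
w2 = 1 - w1 = 0.2273
fused = w1*s1 + w2*s2 = 24.9591 + 8.0682
= 33.0273 m


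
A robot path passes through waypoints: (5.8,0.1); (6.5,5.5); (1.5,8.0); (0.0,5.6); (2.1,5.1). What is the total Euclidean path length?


Segment lengths:
  seg1 = sqrt((0.7)^2 + (5.4)^2) = 5.4452
  seg2 = sqrt((-5.0)^2 + (2.5)^2) = 5.5902
  seg3 = sqrt((-1.5)^2 + (-2.4)^2) = 2.8302
  seg4 = sqrt((2.1)^2 + (-0.5)^2) = 2.1587
Total = 16.0242


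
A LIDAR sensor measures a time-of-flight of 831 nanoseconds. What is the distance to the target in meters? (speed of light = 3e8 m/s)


tof = 831 ns = 8.31e-07 s
dist = c * tof / 2
= 3e8 * 8.31e-07 / 2
= 124.65 m


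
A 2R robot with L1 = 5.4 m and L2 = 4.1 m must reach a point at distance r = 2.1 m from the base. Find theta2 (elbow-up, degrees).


cos(theta2) = (r^2 - L1^2 - L2^2) / (2*L1*L2)
cos(theta2) = (4.41 - 29.16 - 16.81) / 44.28
cos(theta2) = -0.938573
theta2 = 159.8132 degrees


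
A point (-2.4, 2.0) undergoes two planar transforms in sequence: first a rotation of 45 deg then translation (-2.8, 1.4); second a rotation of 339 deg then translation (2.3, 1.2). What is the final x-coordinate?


After transform 1:
x1 = cos(45)*-2.4 - sin(45)*2.0 + -2.8 = -5.9113
y1 = sin(45)*-2.4 + cos(45)*2.0 + 1.4 = 1.1172
After transform 2:
x2 = cos(339)*-5.9113 - sin(339)*1.1172 + 2.3
= -2.8183


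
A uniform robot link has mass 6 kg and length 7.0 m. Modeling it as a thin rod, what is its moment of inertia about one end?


I = (1/3) * m * L^2
= (1/3) * 6 * 7.0^2
= 0.333333 * 6 * 49.0
= 98.0 kg*m^2


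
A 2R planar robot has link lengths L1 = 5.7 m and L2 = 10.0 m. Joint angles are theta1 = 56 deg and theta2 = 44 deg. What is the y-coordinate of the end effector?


Convert angles to radians: theta1 = 0.9774, theta2 = 0.7679
y = L1*sin(theta1) + L2*sin(theta1+theta2)
y = 4.7255 + 9.8481
y = 14.5736


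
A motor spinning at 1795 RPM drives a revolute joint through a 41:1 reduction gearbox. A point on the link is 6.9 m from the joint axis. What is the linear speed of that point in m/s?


omega_motor = 1795 * 2*pi/60 = 187.972 rad/s
omega_joint = omega_motor / 41 = 4.5847 rad/s
v = omega_joint * r = 4.5847 * 6.9
= 31.6343 m/s


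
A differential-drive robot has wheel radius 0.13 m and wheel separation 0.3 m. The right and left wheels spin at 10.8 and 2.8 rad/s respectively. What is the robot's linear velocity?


vR = r*wR = 0.13*10.8 = 1.404 m/s
vL = r*wL = 0.13*2.8 = 0.364 m/s
v = (vR+vL)/2 = 0.884 m/s
omega = (vR-vL)/L = 3.4667 rad/s
linear velocity = 0.884 m/s


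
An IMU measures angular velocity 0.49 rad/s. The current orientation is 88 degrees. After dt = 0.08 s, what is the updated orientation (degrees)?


delta_theta = w * dt = 0.49 * 0.08 = 0.0392 rad
= 2.246 deg
theta_new = 88 + 2.246 = 90.246 deg


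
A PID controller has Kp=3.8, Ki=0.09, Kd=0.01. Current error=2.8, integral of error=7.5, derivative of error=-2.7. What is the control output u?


u = Kp*e + Ki*int(e) + Kd*de/dt
= 3.8*2.8 + 0.09*7.5 + 0.01*(-2.7)
= 10.64 + 0.675 + -0.027
= 11.288


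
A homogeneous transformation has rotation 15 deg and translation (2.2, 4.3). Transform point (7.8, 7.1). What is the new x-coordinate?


x' = cos(theta)*px - sin(theta)*py + tx
= 0.9659*7.8 - 0.2588*7.1 + 2.2
= 7.8966


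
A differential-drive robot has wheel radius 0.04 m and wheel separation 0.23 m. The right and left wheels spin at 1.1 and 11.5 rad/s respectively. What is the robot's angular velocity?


vR = r*wR = 0.04*1.1 = 0.044 m/s
vL = r*wL = 0.04*11.5 = 0.46 m/s
v = (vR+vL)/2 = 0.252 m/s
omega = (vR-vL)/L = -1.8087 rad/s
angular velocity = -1.8087 rad/s


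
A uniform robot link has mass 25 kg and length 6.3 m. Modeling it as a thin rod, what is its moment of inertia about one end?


I = (1/3) * m * L^2
= (1/3) * 25 * 6.3^2
= 0.333333 * 25 * 39.69
= 330.75 kg*m^2


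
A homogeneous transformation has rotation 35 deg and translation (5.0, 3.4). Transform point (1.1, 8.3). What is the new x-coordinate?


x' = cos(theta)*px - sin(theta)*py + tx
= 0.8192*1.1 - 0.5736*8.3 + 5.0
= 1.1404


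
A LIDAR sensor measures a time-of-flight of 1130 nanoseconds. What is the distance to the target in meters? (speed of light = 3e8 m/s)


tof = 1130 ns = 1.13e-06 s
dist = c * tof / 2
= 3e8 * 1.13e-06 / 2
= 169.5 m


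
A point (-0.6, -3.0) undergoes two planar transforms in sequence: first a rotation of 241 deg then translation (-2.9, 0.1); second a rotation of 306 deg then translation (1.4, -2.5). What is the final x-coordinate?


After transform 1:
x1 = cos(241)*-0.6 - sin(241)*-3.0 + -2.9 = -5.233
y1 = sin(241)*-0.6 + cos(241)*-3.0 + 0.1 = 2.0792
After transform 2:
x2 = cos(306)*-5.233 - sin(306)*2.0792 + 1.4
= 0.0062


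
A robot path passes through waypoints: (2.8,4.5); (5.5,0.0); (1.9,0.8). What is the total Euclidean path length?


Segment lengths:
  seg1 = sqrt((2.7)^2 + (-4.5)^2) = 5.2479
  seg2 = sqrt((-3.6)^2 + (0.8)^2) = 3.6878
Total = 8.9357


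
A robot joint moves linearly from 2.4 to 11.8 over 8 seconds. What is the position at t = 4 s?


s = t/T = 4/8 = 0.5
p(t) = p0 + (pf-p0)*s
= 2.4 + (11.8 - 2.4) * 0.5
= 7.1


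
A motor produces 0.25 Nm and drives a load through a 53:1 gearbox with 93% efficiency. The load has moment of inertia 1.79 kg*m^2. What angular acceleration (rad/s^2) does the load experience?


tau_out = tau_motor * N * eta
= 0.25 * 53 * 0.93 = 12.3225 Nm
alpha = tau_out / I = 12.3225 / 1.79
= 6.8841 rad/s^2


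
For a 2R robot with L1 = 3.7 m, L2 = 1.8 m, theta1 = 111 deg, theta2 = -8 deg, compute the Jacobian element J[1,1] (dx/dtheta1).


J[1,1] = -L1*sin(t1) - L2*sin(t1+t2)
= -3.7*sin(111) - 1.8*sin(103)
= -5.2081


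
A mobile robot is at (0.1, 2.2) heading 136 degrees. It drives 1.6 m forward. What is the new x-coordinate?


x_new = x0 + d*cos(theta)
= 0.1 + 1.6*cos(136)
= 0.1 + -1.1509
= -1.0509


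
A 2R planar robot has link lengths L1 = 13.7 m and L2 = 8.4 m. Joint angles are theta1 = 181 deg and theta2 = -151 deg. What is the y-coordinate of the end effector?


Convert angles to radians: theta1 = 3.159, theta2 = -2.6354
y = L1*sin(theta1) + L2*sin(theta1+theta2)
y = -0.2391 + 4.2
y = 3.9609


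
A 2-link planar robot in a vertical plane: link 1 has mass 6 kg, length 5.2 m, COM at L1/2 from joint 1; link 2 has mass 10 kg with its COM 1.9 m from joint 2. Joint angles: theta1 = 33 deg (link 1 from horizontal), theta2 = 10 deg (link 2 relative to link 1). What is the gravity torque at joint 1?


Horizontal distance from joint 1 to link-1 COM:
  x_c1 = (L1/2)*cos(t1) = 2.6 * 0.8387 = 2.1805 m
Horizontal distance from joint 1 to link-2 COM:
  x_c2 = L1*cos(t1) + Lc2*cos(t1+t2)
       = 5.2*0.8387 + 1.9*0.7314 = 5.7507 m
tau1 = m1*g*x_c1 + m2*g*x_c2
     = 6*9.81*2.1805 + 10*9.81*5.7507
     = 128.3468 + 564.1396
     = 692.4864 Nm


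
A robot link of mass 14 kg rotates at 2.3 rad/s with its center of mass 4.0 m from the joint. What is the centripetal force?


F = m * omega^2 * r
= 14 * 2.3^2 * 4.0
= 14 * 5.29 * 4.0
= 296.24 N


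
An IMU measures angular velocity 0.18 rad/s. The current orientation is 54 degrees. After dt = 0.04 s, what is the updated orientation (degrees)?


delta_theta = w * dt = 0.18 * 0.04 = 0.0072 rad
= 0.4125 deg
theta_new = 54 + 0.4125 = 54.4125 deg


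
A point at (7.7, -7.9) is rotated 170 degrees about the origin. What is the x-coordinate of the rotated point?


x' = x*cos(theta) - y*sin(theta)
cos(170 deg) = -0.9848, sin(170 deg) = 0.1736
x' = 7.7 * -0.9848 - -7.9 * 0.1736
= -7.583 - -1.3718
= -6.2112


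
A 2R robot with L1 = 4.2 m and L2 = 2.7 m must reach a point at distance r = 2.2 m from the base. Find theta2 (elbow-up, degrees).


cos(theta2) = (r^2 - L1^2 - L2^2) / (2*L1*L2)
cos(theta2) = (4.84 - 17.64 - 7.29) / 22.68
cos(theta2) = -0.885802
theta2 = 152.3504 degrees


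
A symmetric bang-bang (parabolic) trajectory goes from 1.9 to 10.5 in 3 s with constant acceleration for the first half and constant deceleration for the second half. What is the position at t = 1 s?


Symmetric rest-to-rest: each phase covers (pf-p0)/2 in time T/2. 0.5*a*(T/2)^2 = (pf-p0)/2 => a = 4*(pf-p0)/T^2
a = 4*(10.5-1.9)/3^2 = 3.8222
t = 1 is in the acceleration phase (t <= T/2).
p = p0 + 0.5*a*t^2 = 1.9 + 0.5*3.8222*1^2
= 3.8111


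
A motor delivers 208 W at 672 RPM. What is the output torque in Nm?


omega = 672 * 2*pi/60 = 70.3717 rad/s
tau = P / omega = 208 / 70.3717
= 2.9557 Nm


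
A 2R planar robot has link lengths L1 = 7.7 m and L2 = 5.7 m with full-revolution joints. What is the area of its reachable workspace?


r_max = L1 + L2 = 13.4 m
r_min = |L1 - L2| = 2.0 m
Area = pi*(r_max^2 - r_min^2)
= pi*(179.56 - 4.0)
= pi * 175.56
= 551.538 m^2


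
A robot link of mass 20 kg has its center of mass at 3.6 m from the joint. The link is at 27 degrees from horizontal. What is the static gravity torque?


tau = m*g*L*cos(angle)
= 20 * 9.81 * 3.6 * cos(27 deg)
= 20 * 9.81 * 3.6 * 0.891
= 629.3357 Nm


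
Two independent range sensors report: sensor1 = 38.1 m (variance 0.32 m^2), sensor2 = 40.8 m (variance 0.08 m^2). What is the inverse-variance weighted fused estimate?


w1 = (1/var1) / (1/var1 + 1/var2)
   = 3.125 / (3.125 + 12.5) = 0.2
w2 = 1 - w1 = 0.8
fused = w1*s1 + w2*s2 = 7.62 + 32.64
= 40.26 m


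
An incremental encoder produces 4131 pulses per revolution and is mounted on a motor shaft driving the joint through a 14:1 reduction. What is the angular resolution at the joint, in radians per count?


counts per rev = 4131
effective counts at joint = 4131 * 14 = 57834
resolution = 2*pi / 57834
= 1.0864e-04 rad/count


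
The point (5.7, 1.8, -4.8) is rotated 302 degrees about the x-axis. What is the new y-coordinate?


Rotation about x-axis: y' = y*cos(theta) - z*sin(theta)
= 1.8 * 0.5299 - -4.8 * -0.848
= -3.1168


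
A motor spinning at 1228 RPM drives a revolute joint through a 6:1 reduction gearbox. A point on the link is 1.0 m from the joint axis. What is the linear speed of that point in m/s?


omega_motor = 1228 * 2*pi/60 = 128.5959 rad/s
omega_joint = omega_motor / 6 = 21.4326 rad/s
v = omega_joint * r = 21.4326 * 1.0
= 21.4326 m/s


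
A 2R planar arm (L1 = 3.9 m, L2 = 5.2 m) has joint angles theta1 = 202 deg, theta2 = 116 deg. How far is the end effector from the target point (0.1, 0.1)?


End effector via forward kinematics:
x = L1*cos(t1) + L2*cos(t1+t2) = 0.2483
y = L1*sin(t1) + L2*sin(t1+t2) = -4.9404
Distance to target:
d = sqrt((0.1 - 0.2483)^2 + (0.1 - -4.9404)^2)
= sqrt(0.022 + 25.4061)
= 5.0426 m


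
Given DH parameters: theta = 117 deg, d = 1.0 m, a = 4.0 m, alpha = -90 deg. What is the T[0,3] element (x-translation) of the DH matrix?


T[0,3] = a * cos(theta)
= 4.0 * cos(117 deg)
= 4.0 * -0.454
= -1.816


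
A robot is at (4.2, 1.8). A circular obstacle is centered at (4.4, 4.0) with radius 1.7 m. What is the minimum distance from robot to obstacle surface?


center_dist = sqrt((4.2-4.4)^2 + (1.8-4.0)^2)
= sqrt(0.04 + 4.84)
= 2.2091
min_dist = center_dist - radius = 2.2091 - 1.7 = 0.5091 m


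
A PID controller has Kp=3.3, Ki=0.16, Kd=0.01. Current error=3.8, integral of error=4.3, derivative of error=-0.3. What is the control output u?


u = Kp*e + Ki*int(e) + Kd*de/dt
= 3.3*3.8 + 0.16*4.3 + 0.01*(-0.3)
= 12.54 + 0.688 + -0.003
= 13.225


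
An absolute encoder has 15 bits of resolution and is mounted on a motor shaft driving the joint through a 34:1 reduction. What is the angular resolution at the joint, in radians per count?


counts = 2^15 = 32768
effective counts at joint = 32768 * 34 = 1114112
resolution = 2*pi / 1114112
= 5.6396e-06 rad/count


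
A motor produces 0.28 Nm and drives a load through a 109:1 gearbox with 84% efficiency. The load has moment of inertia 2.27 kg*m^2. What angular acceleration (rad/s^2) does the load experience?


tau_out = tau_motor * N * eta
= 0.28 * 109 * 0.84 = 25.6368 Nm
alpha = tau_out / I = 25.6368 / 2.27
= 11.2937 rad/s^2


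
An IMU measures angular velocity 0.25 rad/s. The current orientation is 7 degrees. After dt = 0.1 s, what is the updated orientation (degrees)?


delta_theta = w * dt = 0.25 * 0.1 = 0.025 rad
= 1.4324 deg
theta_new = 7 + 1.4324 = 8.4324 deg


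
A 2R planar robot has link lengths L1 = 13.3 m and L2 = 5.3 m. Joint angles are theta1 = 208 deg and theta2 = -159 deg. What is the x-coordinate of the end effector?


Convert angles to radians: theta1 = 3.6303, theta2 = -2.7751
x = L1*cos(theta1) + L2*cos(theta1+theta2)
x = -11.7432 + 3.4771
x = -8.2661


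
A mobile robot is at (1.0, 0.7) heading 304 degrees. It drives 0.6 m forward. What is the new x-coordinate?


x_new = x0 + d*cos(theta)
= 1.0 + 0.6*cos(304)
= 1.0 + 0.3355
= 1.3355


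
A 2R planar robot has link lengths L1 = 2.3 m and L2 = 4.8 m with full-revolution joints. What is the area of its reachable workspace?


r_max = L1 + L2 = 7.1 m
r_min = |L1 - L2| = 2.5 m
Area = pi*(r_max^2 - r_min^2)
= pi*(50.41 - 6.25)
= pi * 44.16
= 138.7327 m^2


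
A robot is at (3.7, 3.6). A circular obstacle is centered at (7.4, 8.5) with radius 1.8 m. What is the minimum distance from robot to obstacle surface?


center_dist = sqrt((3.7-7.4)^2 + (3.6-8.5)^2)
= sqrt(13.69 + 24.01)
= 6.14
min_dist = center_dist - radius = 6.14 - 1.8 = 4.34 m


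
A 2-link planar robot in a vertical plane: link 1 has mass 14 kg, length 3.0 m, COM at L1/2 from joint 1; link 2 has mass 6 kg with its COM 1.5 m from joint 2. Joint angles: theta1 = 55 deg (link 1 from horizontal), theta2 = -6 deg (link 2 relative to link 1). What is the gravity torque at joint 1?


Horizontal distance from joint 1 to link-1 COM:
  x_c1 = (L1/2)*cos(t1) = 1.5 * 0.5736 = 0.8604 m
Horizontal distance from joint 1 to link-2 COM:
  x_c2 = L1*cos(t1) + Lc2*cos(t1+t2)
       = 3.0*0.5736 + 1.5*0.6561 = 2.7048 m
tau1 = m1*g*x_c1 + m2*g*x_c2
     = 14*9.81*0.8604 + 6*9.81*2.7048
     = 118.1625 + 159.2056
     = 277.3681 Nm


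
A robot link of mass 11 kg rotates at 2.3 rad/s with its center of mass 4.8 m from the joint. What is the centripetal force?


F = m * omega^2 * r
= 11 * 2.3^2 * 4.8
= 11 * 5.29 * 4.8
= 279.312 N


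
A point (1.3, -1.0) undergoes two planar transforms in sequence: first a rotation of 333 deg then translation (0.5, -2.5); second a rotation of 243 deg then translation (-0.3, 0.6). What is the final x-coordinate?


After transform 1:
x1 = cos(333)*1.3 - sin(333)*-1.0 + 0.5 = 1.2043
y1 = sin(333)*1.3 + cos(333)*-1.0 + -2.5 = -3.9812
After transform 2:
x2 = cos(243)*1.2043 - sin(243)*-3.9812 + -0.3
= -4.394


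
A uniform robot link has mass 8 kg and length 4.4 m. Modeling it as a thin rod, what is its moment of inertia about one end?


I = (1/3) * m * L^2
= (1/3) * 8 * 4.4^2
= 0.333333 * 8 * 19.36
= 51.6267 kg*m^2


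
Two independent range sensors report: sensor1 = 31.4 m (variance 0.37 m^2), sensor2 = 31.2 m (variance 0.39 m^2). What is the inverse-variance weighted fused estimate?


w1 = (1/var1) / (1/var1 + 1/var2)
   = 2.7027 / (2.7027 + 2.5641) = 0.5132
w2 = 1 - w1 = 0.4868
fused = w1*s1 + w2*s2 = 16.1132 + 15.1895
= 31.3026 m


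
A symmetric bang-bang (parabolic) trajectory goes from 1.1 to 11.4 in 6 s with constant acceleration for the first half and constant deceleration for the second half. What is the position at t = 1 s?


Symmetric rest-to-rest: each phase covers (pf-p0)/2 in time T/2. 0.5*a*(T/2)^2 = (pf-p0)/2 => a = 4*(pf-p0)/T^2
a = 4*(11.4-1.1)/6^2 = 1.1444
t = 1 is in the acceleration phase (t <= T/2).
p = p0 + 0.5*a*t^2 = 1.1 + 0.5*1.1444*1^2
= 1.6722


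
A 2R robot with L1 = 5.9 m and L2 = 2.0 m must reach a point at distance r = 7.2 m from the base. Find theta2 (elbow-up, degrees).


cos(theta2) = (r^2 - L1^2 - L2^2) / (2*L1*L2)
cos(theta2) = (51.84 - 34.81 - 4.0) / 23.6
cos(theta2) = 0.552119
theta2 = 56.4875 degrees


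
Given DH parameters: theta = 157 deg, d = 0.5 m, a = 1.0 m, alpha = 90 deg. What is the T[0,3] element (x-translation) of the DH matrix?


T[0,3] = a * cos(theta)
= 1.0 * cos(157 deg)
= 1.0 * -0.9205
= -0.9205


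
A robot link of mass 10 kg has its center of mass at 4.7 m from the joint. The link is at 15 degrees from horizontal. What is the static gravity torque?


tau = m*g*L*cos(angle)
= 10 * 9.81 * 4.7 * cos(15 deg)
= 10 * 9.81 * 4.7 * 0.9659
= 445.3594 Nm


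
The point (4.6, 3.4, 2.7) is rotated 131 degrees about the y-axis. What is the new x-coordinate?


Rotation about y-axis: x' = x*cos(theta) + z*sin(theta)
= 4.6 * -0.6561 + 2.7 * 0.7547
= -0.9802


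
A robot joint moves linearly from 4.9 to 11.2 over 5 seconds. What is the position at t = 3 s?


s = t/T = 3/5 = 0.6
p(t) = p0 + (pf-p0)*s
= 4.9 + (11.2 - 4.9) * 0.6
= 8.68


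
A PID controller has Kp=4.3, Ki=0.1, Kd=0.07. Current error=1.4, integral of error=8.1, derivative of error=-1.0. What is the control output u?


u = Kp*e + Ki*int(e) + Kd*de/dt
= 4.3*1.4 + 0.1*8.1 + 0.07*(-1.0)
= 6.02 + 0.81 + -0.07
= 6.76


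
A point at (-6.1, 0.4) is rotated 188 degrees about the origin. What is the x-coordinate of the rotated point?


x' = x*cos(theta) - y*sin(theta)
cos(188 deg) = -0.9903, sin(188 deg) = -0.1392
x' = -6.1 * -0.9903 - 0.4 * -0.1392
= 6.0406 - -0.0557
= 6.0963


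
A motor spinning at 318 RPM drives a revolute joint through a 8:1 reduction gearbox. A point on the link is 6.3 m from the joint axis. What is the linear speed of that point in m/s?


omega_motor = 318 * 2*pi/60 = 33.3009 rad/s
omega_joint = omega_motor / 8 = 4.1626 rad/s
v = omega_joint * r = 4.1626 * 6.3
= 26.2244 m/s


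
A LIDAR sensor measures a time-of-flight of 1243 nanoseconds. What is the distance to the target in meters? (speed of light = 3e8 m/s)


tof = 1243 ns = 1.243e-06 s
dist = c * tof / 2
= 3e8 * 1.243e-06 / 2
= 186.45 m


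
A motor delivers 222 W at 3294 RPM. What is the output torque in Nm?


omega = 3294 * 2*pi/60 = 344.9469 rad/s
tau = P / omega = 222 / 344.9469
= 0.6436 Nm


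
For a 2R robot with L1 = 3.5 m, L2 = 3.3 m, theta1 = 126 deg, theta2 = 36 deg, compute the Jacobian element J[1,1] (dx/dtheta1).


J[1,1] = -L1*sin(t1) - L2*sin(t1+t2)
= -3.5*sin(126) - 3.3*sin(162)
= -3.8513


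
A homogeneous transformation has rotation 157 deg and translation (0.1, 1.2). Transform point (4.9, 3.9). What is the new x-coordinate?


x' = cos(theta)*px - sin(theta)*py + tx
= -0.9205*4.9 - 0.3907*3.9 + 0.1
= -5.9343


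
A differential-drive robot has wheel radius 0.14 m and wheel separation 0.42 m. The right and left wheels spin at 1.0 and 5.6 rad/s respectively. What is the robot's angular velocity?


vR = r*wR = 0.14*1.0 = 0.14 m/s
vL = r*wL = 0.14*5.6 = 0.784 m/s
v = (vR+vL)/2 = 0.462 m/s
omega = (vR-vL)/L = -1.5333 rad/s
angular velocity = -1.5333 rad/s


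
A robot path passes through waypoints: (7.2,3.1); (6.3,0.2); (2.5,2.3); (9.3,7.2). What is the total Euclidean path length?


Segment lengths:
  seg1 = sqrt((-0.9)^2 + (-2.9)^2) = 3.0364
  seg2 = sqrt((-3.8)^2 + (2.1)^2) = 4.3417
  seg3 = sqrt((6.8)^2 + (4.9)^2) = 8.3815
Total = 15.7596


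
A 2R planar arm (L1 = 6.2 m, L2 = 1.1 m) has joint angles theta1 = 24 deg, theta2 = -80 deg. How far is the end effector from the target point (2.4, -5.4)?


End effector via forward kinematics:
x = L1*cos(t1) + L2*cos(t1+t2) = 6.2791
y = L1*sin(t1) + L2*sin(t1+t2) = 1.6098
Distance to target:
d = sqrt((2.4 - 6.2791)^2 + (-5.4 - 1.6098)^2)
= sqrt(15.0474 + 49.1377)
= 8.0116 m


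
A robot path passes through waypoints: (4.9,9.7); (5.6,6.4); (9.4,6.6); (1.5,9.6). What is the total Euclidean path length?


Segment lengths:
  seg1 = sqrt((0.7)^2 + (-3.3)^2) = 3.3734
  seg2 = sqrt((3.8)^2 + (0.2)^2) = 3.8053
  seg3 = sqrt((-7.9)^2 + (3.0)^2) = 8.4504
Total = 15.6291


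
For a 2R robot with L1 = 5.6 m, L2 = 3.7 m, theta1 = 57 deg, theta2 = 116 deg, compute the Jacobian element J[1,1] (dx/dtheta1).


J[1,1] = -L1*sin(t1) - L2*sin(t1+t2)
= -5.6*sin(57) - 3.7*sin(173)
= -5.1475


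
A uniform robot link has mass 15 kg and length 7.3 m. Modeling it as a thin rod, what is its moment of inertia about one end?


I = (1/3) * m * L^2
= (1/3) * 15 * 7.3^2
= 0.333333 * 15 * 53.29
= 266.45 kg*m^2


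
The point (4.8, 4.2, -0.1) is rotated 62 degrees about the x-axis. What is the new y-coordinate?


Rotation about x-axis: y' = y*cos(theta) - z*sin(theta)
= 4.2 * 0.4695 - -0.1 * 0.8829
= 2.0601


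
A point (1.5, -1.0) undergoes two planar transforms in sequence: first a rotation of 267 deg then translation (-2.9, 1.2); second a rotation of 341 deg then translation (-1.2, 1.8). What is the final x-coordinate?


After transform 1:
x1 = cos(267)*1.5 - sin(267)*-1.0 + -2.9 = -3.9771
y1 = sin(267)*1.5 + cos(267)*-1.0 + 1.2 = -0.2456
After transform 2:
x2 = cos(341)*-3.9771 - sin(341)*-0.2456 + -1.2
= -5.0404


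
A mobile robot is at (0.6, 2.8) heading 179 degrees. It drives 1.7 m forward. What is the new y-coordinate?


y_new = y0 + d*sin(theta)
= 2.8 + 1.7*sin(179)
= 2.8 + 0.0297
= 2.8297


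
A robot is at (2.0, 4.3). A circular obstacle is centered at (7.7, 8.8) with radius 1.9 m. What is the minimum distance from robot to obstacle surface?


center_dist = sqrt((2.0-7.7)^2 + (4.3-8.8)^2)
= sqrt(32.49 + 20.25)
= 7.2622
min_dist = center_dist - radius = 7.2622 - 1.9 = 5.3622 m


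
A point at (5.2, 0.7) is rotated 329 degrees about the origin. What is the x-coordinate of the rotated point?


x' = x*cos(theta) - y*sin(theta)
cos(329 deg) = 0.8572, sin(329 deg) = -0.515
x' = 5.2 * 0.8572 - 0.7 * -0.515
= 4.4573 - -0.3605
= 4.8178


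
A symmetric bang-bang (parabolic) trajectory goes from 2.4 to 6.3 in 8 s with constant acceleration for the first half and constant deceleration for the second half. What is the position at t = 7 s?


Symmetric rest-to-rest: each phase covers (pf-p0)/2 in time T/2. 0.5*a*(T/2)^2 = (pf-p0)/2 => a = 4*(pf-p0)/T^2
a = 4*(6.3-2.4)/8^2 = 0.2437
t = 7 is in the deceleration phase (t > T/2).
p = pf - 0.5*a*(T-t)^2 = 6.3 - 0.5*0.2437*1^2
= 6.1781


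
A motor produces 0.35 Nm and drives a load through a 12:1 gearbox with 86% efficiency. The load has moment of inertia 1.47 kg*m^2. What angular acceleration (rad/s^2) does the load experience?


tau_out = tau_motor * N * eta
= 0.35 * 12 * 0.86 = 3.612 Nm
alpha = tau_out / I = 3.612 / 1.47
= 2.4571 rad/s^2


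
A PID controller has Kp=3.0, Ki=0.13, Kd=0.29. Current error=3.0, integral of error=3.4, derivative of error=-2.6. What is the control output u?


u = Kp*e + Ki*int(e) + Kd*de/dt
= 3.0*3.0 + 0.13*3.4 + 0.29*(-2.6)
= 9.0 + 0.442 + -0.754
= 8.688


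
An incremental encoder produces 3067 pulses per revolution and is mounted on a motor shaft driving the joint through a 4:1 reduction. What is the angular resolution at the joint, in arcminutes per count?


counts per rev = 3067
effective counts at joint = 3067 * 4 = 12268
resolution = 360*60 / 12268
= 1.7607 arcmin/count


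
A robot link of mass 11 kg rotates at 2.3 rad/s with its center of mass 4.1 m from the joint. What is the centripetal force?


F = m * omega^2 * r
= 11 * 2.3^2 * 4.1
= 11 * 5.29 * 4.1
= 238.579 N


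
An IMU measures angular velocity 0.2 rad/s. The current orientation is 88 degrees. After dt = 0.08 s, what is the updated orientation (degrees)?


delta_theta = w * dt = 0.2 * 0.08 = 0.016 rad
= 0.9167 deg
theta_new = 88 + 0.9167 = 88.9167 deg


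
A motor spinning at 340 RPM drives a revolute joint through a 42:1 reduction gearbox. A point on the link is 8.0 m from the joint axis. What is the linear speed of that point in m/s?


omega_motor = 340 * 2*pi/60 = 35.6047 rad/s
omega_joint = omega_motor / 42 = 0.8477 rad/s
v = omega_joint * r = 0.8477 * 8.0
= 6.7819 m/s


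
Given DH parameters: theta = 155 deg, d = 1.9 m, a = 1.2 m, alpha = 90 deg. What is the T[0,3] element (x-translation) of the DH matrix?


T[0,3] = a * cos(theta)
= 1.2 * cos(155 deg)
= 1.2 * -0.9063
= -1.0876


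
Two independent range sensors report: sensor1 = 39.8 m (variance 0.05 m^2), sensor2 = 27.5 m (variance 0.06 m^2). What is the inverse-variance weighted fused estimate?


w1 = (1/var1) / (1/var1 + 1/var2)
   = 20.0 / (20.0 + 16.6667) = 0.5455
w2 = 1 - w1 = 0.4545
fused = w1*s1 + w2*s2 = 21.7091 + 12.5
= 34.2091 m


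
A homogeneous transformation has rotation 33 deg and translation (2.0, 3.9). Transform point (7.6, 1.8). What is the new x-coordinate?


x' = cos(theta)*px - sin(theta)*py + tx
= 0.8387*7.6 - 0.5446*1.8 + 2.0
= 7.3935


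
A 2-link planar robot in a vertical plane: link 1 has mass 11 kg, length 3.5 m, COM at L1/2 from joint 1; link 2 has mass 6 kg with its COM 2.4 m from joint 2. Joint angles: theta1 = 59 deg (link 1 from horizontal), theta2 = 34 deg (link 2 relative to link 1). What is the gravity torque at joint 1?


Horizontal distance from joint 1 to link-1 COM:
  x_c1 = (L1/2)*cos(t1) = 1.75 * 0.515 = 0.9013 m
Horizontal distance from joint 1 to link-2 COM:
  x_c2 = L1*cos(t1) + Lc2*cos(t1+t2)
       = 3.5*0.515 + 2.4*-0.0523 = 1.677 m
tau1 = m1*g*x_c1 + m2*g*x_c2
     = 11*9.81*0.9013 + 6*9.81*1.677
     = 97.2611 + 98.7098
     = 195.9709 Nm


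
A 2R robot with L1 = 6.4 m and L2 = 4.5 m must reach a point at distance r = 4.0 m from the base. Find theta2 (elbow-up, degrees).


cos(theta2) = (r^2 - L1^2 - L2^2) / (2*L1*L2)
cos(theta2) = (16.0 - 40.96 - 20.25) / 57.6
cos(theta2) = -0.784896
theta2 = 141.711 degrees


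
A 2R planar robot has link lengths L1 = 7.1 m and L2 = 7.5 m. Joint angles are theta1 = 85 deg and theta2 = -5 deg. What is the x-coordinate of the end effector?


Convert angles to radians: theta1 = 1.4835, theta2 = -0.0873
x = L1*cos(theta1) + L2*cos(theta1+theta2)
x = 0.6188 + 1.3024
x = 1.9212


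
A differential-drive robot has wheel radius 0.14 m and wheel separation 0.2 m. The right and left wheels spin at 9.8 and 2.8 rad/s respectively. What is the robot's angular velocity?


vR = r*wR = 0.14*9.8 = 1.372 m/s
vL = r*wL = 0.14*2.8 = 0.392 m/s
v = (vR+vL)/2 = 0.882 m/s
omega = (vR-vL)/L = 4.9 rad/s
angular velocity = 4.9 rad/s


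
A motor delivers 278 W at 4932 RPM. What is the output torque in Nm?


omega = 4932 * 2*pi/60 = 516.4778 rad/s
tau = P / omega = 278 / 516.4778
= 0.5383 Nm


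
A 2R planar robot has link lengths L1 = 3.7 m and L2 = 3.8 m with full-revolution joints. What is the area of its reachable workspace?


r_max = L1 + L2 = 7.5 m
r_min = |L1 - L2| = 0.1 m
Area = pi*(r_max^2 - r_min^2)
= pi*(56.25 - 0.01)
= pi * 56.24
= 176.6832 m^2


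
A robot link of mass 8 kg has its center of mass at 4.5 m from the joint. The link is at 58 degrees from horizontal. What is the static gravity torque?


tau = m*g*L*cos(angle)
= 8 * 9.81 * 4.5 * cos(58 deg)
= 8 * 9.81 * 4.5 * 0.5299
= 187.1463 Nm


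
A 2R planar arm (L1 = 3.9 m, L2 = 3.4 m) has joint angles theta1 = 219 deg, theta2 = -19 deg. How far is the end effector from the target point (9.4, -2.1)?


End effector via forward kinematics:
x = L1*cos(t1) + L2*cos(t1+t2) = -6.2258
y = L1*sin(t1) + L2*sin(t1+t2) = -3.6172
Distance to target:
d = sqrt((9.4 - -6.2258)^2 + (-2.1 - -3.6172)^2)
= sqrt(244.1664 + 2.302)
= 15.6993 m


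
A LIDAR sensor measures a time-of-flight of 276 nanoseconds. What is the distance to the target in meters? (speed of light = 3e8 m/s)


tof = 276 ns = 2.76e-07 s
dist = c * tof / 2
= 3e8 * 2.76e-07 / 2
= 41.4 m


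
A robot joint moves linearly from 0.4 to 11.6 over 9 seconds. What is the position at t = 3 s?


s = t/T = 3/9 = 0.3333
p(t) = p0 + (pf-p0)*s
= 0.4 + (11.6 - 0.4) * 0.3333
= 4.1333


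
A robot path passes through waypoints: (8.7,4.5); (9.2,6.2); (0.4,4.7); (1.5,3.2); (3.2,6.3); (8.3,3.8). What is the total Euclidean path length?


Segment lengths:
  seg1 = sqrt((0.5)^2 + (1.7)^2) = 1.772
  seg2 = sqrt((-8.8)^2 + (-1.5)^2) = 8.9269
  seg3 = sqrt((1.1)^2 + (-1.5)^2) = 1.8601
  seg4 = sqrt((1.7)^2 + (3.1)^2) = 3.5355
  seg5 = sqrt((5.1)^2 + (-2.5)^2) = 5.6798
Total = 21.7744


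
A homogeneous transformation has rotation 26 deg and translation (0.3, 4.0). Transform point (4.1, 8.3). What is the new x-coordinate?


x' = cos(theta)*px - sin(theta)*py + tx
= 0.8988*4.1 - 0.4384*8.3 + 0.3
= 0.3466


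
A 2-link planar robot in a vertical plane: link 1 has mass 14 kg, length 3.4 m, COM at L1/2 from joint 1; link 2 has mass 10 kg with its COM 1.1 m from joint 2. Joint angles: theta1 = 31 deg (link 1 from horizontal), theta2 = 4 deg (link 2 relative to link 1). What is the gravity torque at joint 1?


Horizontal distance from joint 1 to link-1 COM:
  x_c1 = (L1/2)*cos(t1) = 1.7 * 0.8572 = 1.4572 m
Horizontal distance from joint 1 to link-2 COM:
  x_c2 = L1*cos(t1) + Lc2*cos(t1+t2)
       = 3.4*0.8572 + 1.1*0.8192 = 3.8154 m
tau1 = m1*g*x_c1 + m2*g*x_c2
     = 14*9.81*1.4572 + 10*9.81*3.8154
     = 200.1297 + 374.2943
     = 574.424 Nm


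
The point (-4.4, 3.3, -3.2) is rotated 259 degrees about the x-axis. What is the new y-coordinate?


Rotation about x-axis: y' = y*cos(theta) - z*sin(theta)
= 3.3 * -0.1908 - -3.2 * -0.9816
= -3.7709


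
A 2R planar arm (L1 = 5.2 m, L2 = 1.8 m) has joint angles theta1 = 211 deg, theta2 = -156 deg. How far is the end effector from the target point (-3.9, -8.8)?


End effector via forward kinematics:
x = L1*cos(t1) + L2*cos(t1+t2) = -3.4248
y = L1*sin(t1) + L2*sin(t1+t2) = -1.2037
Distance to target:
d = sqrt((-3.9 - -3.4248)^2 + (-8.8 - -1.2037)^2)
= sqrt(0.2258 + 57.7034)
= 7.6111 m


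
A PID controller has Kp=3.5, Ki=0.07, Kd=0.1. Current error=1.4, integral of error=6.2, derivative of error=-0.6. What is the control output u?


u = Kp*e + Ki*int(e) + Kd*de/dt
= 3.5*1.4 + 0.07*6.2 + 0.1*(-0.6)
= 4.9 + 0.434 + -0.06
= 5.274


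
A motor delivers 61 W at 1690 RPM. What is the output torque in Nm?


omega = 1690 * 2*pi/60 = 176.9764 rad/s
tau = P / omega = 61 / 176.9764
= 0.3447 Nm


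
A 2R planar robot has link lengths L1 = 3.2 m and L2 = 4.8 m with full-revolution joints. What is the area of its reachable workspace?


r_max = L1 + L2 = 8.0 m
r_min = |L1 - L2| = 1.6 m
Area = pi*(r_max^2 - r_min^2)
= pi*(64.0 - 2.56)
= pi * 61.44
= 193.0195 m^2


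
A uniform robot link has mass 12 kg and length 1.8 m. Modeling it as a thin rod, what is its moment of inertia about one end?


I = (1/3) * m * L^2
= (1/3) * 12 * 1.8^2
= 0.333333 * 12 * 3.24
= 12.96 kg*m^2


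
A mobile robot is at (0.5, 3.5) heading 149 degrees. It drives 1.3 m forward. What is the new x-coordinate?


x_new = x0 + d*cos(theta)
= 0.5 + 1.3*cos(149)
= 0.5 + -1.1143
= -0.6143


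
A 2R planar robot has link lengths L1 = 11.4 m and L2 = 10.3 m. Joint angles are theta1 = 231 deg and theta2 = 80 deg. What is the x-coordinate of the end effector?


Convert angles to radians: theta1 = 4.0317, theta2 = 1.3963
x = L1*cos(theta1) + L2*cos(theta1+theta2)
x = -7.1743 + 6.7574
x = -0.4168


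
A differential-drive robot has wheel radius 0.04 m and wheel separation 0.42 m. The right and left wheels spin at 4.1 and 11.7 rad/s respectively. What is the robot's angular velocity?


vR = r*wR = 0.04*4.1 = 0.164 m/s
vL = r*wL = 0.04*11.7 = 0.468 m/s
v = (vR+vL)/2 = 0.316 m/s
omega = (vR-vL)/L = -0.7238 rad/s
angular velocity = -0.7238 rad/s


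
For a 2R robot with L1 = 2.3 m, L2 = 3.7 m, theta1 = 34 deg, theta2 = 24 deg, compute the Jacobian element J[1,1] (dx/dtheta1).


J[1,1] = -L1*sin(t1) - L2*sin(t1+t2)
= -2.3*sin(34) - 3.7*sin(58)
= -4.4239


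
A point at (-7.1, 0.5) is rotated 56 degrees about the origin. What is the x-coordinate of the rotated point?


x' = x*cos(theta) - y*sin(theta)
cos(56 deg) = 0.5592, sin(56 deg) = 0.829
x' = -7.1 * 0.5592 - 0.5 * 0.829
= -3.9703 - 0.4145
= -4.3848


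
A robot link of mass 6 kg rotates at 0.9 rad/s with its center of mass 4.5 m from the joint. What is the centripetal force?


F = m * omega^2 * r
= 6 * 0.9^2 * 4.5
= 6 * 0.81 * 4.5
= 21.87 N


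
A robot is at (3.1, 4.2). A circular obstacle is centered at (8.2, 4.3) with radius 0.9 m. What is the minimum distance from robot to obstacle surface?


center_dist = sqrt((3.1-8.2)^2 + (4.2-4.3)^2)
= sqrt(26.01 + 0.01)
= 5.101
min_dist = center_dist - radius = 5.101 - 0.9 = 4.201 m


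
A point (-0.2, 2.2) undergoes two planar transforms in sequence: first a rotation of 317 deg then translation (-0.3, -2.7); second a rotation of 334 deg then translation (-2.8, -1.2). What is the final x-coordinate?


After transform 1:
x1 = cos(317)*-0.2 - sin(317)*2.2 + -0.3 = 1.0541
y1 = sin(317)*-0.2 + cos(317)*2.2 + -2.7 = -0.9546
After transform 2:
x2 = cos(334)*1.0541 - sin(334)*-0.9546 + -2.8
= -2.271


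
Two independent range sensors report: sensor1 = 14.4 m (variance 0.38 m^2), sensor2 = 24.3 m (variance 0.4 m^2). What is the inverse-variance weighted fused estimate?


w1 = (1/var1) / (1/var1 + 1/var2)
   = 2.6316 / (2.6316 + 2.5) = 0.5128
w2 = 1 - w1 = 0.4872
fused = w1*s1 + w2*s2 = 7.3846 + 11.8385
= 19.2231 m


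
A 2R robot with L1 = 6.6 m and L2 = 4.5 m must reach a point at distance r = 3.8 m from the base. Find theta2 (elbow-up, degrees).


cos(theta2) = (r^2 - L1^2 - L2^2) / (2*L1*L2)
cos(theta2) = (14.44 - 43.56 - 20.25) / 59.4
cos(theta2) = -0.831145
theta2 = 146.2165 degrees


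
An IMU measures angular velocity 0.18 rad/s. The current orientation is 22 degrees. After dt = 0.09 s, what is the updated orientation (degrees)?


delta_theta = w * dt = 0.18 * 0.09 = 0.0162 rad
= 0.9282 deg
theta_new = 22 + 0.9282 = 22.9282 deg


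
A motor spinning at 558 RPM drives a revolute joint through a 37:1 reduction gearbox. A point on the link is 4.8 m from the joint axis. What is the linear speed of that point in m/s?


omega_motor = 558 * 2*pi/60 = 58.4336 rad/s
omega_joint = omega_motor / 37 = 1.5793 rad/s
v = omega_joint * r = 1.5793 * 4.8
= 7.5806 m/s


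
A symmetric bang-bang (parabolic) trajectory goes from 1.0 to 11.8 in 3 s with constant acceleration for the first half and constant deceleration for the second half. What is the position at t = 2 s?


Symmetric rest-to-rest: each phase covers (pf-p0)/2 in time T/2. 0.5*a*(T/2)^2 = (pf-p0)/2 => a = 4*(pf-p0)/T^2
a = 4*(11.8-1.0)/3^2 = 4.8
t = 2 is in the deceleration phase (t > T/2).
p = pf - 0.5*a*(T-t)^2 = 11.8 - 0.5*4.8*1^2
= 9.4


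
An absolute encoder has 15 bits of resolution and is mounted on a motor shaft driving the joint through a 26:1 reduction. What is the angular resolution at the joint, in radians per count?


counts = 2^15 = 32768
effective counts at joint = 32768 * 26 = 851968
resolution = 2*pi / 851968
= 7.3749e-06 rad/count


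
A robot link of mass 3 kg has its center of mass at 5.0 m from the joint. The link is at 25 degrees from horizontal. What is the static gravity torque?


tau = m*g*L*cos(angle)
= 3 * 9.81 * 5.0 * cos(25 deg)
= 3 * 9.81 * 5.0 * 0.9063
= 133.3632 Nm


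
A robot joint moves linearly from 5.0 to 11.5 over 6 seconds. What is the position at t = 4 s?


s = t/T = 4/6 = 0.6667
p(t) = p0 + (pf-p0)*s
= 5.0 + (11.5 - 5.0) * 0.6667
= 9.3333


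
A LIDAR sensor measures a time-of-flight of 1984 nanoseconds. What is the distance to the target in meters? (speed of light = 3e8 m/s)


tof = 1984 ns = 1.984e-06 s
dist = c * tof / 2
= 3e8 * 1.984e-06 / 2
= 297.6 m


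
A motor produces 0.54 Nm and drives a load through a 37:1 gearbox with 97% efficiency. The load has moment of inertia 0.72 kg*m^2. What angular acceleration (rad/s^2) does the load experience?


tau_out = tau_motor * N * eta
= 0.54 * 37 * 0.97 = 19.3806 Nm
alpha = tau_out / I = 19.3806 / 0.72
= 26.9175 rad/s^2


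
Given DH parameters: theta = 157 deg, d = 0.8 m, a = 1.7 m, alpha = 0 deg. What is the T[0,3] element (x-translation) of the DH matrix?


T[0,3] = a * cos(theta)
= 1.7 * cos(157 deg)
= 1.7 * -0.9205
= -1.5649


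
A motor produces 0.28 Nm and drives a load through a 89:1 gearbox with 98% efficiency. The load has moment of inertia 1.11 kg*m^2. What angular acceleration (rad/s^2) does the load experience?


tau_out = tau_motor * N * eta
= 0.28 * 89 * 0.98 = 24.4216 Nm
alpha = tau_out / I = 24.4216 / 1.11
= 22.0014 rad/s^2


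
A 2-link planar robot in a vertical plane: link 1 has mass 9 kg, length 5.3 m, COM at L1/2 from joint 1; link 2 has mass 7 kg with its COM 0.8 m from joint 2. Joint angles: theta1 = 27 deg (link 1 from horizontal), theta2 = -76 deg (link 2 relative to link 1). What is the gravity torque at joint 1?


Horizontal distance from joint 1 to link-1 COM:
  x_c1 = (L1/2)*cos(t1) = 2.65 * 0.891 = 2.3612 m
Horizontal distance from joint 1 to link-2 COM:
  x_c2 = L1*cos(t1) + Lc2*cos(t1+t2)
       = 5.3*0.891 + 0.8*0.6561 = 5.2472 m
tau1 = m1*g*x_c1 + m2*g*x_c2
     = 9*9.81*2.3612 + 7*9.81*5.2472
     = 208.4675 + 360.324
     = 568.7914 Nm
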